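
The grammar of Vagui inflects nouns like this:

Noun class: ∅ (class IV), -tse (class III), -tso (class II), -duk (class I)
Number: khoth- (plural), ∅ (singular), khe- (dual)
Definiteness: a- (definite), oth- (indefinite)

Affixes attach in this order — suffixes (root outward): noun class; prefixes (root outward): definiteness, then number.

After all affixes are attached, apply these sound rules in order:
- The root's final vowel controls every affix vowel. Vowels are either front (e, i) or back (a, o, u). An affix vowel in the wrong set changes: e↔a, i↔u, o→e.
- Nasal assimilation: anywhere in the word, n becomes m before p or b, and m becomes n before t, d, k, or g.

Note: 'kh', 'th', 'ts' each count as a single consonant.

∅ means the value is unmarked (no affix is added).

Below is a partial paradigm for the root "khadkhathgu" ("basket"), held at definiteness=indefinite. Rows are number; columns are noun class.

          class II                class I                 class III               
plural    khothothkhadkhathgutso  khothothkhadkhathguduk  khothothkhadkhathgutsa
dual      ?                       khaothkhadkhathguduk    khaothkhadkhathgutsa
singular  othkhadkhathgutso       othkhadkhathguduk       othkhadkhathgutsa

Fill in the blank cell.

khaothkhadkhathgutso

Attach definiteness indefinite oth- → othkhadkhathgu.
Attach number dual khe- → kheothkhadkhathgu.
Attach noun class class II -tso → kheothkhadkhathgutso.
Apply vowel harmony: kheothkhadkhathgutso → khaothkhadkhathgutso.
Nasal assimilation: no change.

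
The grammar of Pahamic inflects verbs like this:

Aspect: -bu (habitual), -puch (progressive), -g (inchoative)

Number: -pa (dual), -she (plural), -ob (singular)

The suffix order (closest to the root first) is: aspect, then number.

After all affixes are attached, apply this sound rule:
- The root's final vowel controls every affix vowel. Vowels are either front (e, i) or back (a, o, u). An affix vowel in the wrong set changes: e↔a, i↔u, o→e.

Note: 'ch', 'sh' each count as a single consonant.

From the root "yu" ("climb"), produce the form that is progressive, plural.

Attach aspect progressive -puch → yupuch.
Attach number plural -she → yupuchshe.
Apply vowel harmony: yupuchshe → yupuchsha.

yupuchsha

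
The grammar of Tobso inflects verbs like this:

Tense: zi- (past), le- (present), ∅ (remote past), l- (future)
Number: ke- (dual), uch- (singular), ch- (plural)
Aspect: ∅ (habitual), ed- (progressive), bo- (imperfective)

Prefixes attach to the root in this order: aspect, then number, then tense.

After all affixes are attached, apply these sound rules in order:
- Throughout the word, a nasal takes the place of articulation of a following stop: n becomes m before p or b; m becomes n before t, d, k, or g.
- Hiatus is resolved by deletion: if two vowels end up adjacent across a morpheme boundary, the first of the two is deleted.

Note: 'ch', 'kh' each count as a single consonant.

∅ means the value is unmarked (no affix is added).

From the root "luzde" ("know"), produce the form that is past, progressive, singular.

Attach aspect progressive ed- → edluzde.
Attach number singular uch- → uchedluzde.
Attach tense past zi- → ziuchedluzde.
Nasal assimilation: no change.
Apply vowel deletion: ziuchedluzde → zuchedluzde.

zuchedluzde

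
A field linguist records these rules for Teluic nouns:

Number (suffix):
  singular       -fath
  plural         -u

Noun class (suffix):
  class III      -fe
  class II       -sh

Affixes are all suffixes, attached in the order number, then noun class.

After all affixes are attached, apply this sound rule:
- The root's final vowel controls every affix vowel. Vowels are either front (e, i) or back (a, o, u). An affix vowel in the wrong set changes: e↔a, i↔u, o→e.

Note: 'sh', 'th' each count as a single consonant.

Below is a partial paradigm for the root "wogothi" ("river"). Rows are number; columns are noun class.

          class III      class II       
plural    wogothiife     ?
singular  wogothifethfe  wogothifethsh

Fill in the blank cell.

Attach number plural -u → wogothiu.
Attach noun class class II -sh → wogothiush.
Apply vowel harmony: wogothiush → wogothiish.

wogothiish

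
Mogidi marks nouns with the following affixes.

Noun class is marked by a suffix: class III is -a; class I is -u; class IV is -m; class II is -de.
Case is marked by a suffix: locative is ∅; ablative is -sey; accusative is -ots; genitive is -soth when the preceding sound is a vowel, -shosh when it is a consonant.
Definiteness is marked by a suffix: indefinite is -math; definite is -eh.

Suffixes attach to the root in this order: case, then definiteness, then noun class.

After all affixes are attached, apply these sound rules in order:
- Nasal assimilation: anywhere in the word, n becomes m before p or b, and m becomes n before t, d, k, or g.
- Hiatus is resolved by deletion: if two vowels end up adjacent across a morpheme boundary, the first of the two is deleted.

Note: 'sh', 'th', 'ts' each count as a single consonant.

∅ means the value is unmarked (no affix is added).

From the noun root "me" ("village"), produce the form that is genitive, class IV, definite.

Attach case genitive -soth (after vowel 'e') → mesoth.
Attach definiteness definite -eh → mesotheh.
Attach noun class class IV -m → mesothehm.
Nasal assimilation: no change.
Vowel deletion: no change.

mesothehm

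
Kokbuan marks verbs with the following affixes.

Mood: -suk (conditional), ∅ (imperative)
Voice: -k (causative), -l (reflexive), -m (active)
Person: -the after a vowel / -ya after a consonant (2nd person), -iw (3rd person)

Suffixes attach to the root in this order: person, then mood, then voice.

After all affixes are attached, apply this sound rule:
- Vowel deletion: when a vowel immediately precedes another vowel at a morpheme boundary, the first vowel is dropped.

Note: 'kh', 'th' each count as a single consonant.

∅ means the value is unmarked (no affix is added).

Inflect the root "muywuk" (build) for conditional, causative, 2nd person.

Attach person 2nd person -ya (after consonant 'k') → muywukya.
Attach mood conditional -suk → muywukyasuk.
Attach voice causative -k → muywukyasukk.
Vowel deletion: no change.

muywukyasukk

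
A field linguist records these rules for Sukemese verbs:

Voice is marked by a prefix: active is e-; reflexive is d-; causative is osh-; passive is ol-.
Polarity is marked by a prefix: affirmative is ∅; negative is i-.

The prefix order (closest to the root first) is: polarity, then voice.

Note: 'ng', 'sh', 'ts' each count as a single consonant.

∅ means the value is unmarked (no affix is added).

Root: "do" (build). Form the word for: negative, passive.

Attach polarity negative i- → ido.
Attach voice passive ol- → olido.

olido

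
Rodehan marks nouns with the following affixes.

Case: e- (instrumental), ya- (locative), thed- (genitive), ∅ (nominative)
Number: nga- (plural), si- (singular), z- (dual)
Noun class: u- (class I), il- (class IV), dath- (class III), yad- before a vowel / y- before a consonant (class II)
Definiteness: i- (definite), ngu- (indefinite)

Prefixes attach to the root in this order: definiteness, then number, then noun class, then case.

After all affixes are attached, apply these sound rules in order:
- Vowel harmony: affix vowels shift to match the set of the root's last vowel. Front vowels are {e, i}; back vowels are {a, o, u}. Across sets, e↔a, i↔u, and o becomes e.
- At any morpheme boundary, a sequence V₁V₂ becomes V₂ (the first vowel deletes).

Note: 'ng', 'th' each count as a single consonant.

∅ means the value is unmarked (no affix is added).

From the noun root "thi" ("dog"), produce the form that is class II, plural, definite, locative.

yeyngithi

Attach definiteness definite i- → ithi.
Attach number plural nga- → ngaithi.
Attach noun class class II y- (before consonant 'ng') → yngaithi.
Attach case locative ya- → yayngaithi.
Apply vowel harmony: yayngaithi → yeyngeithi.
Apply vowel deletion: yeyngeithi → yeyngithi.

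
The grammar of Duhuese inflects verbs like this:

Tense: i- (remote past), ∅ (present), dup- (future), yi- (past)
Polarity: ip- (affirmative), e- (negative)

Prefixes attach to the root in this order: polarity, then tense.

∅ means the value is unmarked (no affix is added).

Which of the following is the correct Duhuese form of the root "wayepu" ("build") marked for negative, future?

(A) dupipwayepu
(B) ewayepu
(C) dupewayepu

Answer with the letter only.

C

Attach polarity negative e- → ewayepu.
Attach tense future dup- → dupewayepu.
So the correct form is dupewayepu, option (C).
(A) dupipwayepu is wrong: it uses affirmative instead of negative for polarity.
(B) ewayepu is wrong: it uses present instead of future for tense.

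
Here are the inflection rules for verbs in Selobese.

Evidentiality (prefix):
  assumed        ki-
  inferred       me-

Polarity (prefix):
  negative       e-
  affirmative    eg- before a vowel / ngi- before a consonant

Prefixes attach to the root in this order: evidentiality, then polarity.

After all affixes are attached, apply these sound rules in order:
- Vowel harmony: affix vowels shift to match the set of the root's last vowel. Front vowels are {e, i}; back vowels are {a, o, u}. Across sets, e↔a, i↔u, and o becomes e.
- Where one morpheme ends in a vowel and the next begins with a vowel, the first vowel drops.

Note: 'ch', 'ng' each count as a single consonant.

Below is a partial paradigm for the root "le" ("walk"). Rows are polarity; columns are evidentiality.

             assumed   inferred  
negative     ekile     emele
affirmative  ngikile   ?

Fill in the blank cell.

ngimele

Attach evidentiality inferred me- → mele.
Attach polarity affirmative ngi- (before consonant 'm') → ngimele.
Vowel harmony: no change.
Vowel deletion: no change.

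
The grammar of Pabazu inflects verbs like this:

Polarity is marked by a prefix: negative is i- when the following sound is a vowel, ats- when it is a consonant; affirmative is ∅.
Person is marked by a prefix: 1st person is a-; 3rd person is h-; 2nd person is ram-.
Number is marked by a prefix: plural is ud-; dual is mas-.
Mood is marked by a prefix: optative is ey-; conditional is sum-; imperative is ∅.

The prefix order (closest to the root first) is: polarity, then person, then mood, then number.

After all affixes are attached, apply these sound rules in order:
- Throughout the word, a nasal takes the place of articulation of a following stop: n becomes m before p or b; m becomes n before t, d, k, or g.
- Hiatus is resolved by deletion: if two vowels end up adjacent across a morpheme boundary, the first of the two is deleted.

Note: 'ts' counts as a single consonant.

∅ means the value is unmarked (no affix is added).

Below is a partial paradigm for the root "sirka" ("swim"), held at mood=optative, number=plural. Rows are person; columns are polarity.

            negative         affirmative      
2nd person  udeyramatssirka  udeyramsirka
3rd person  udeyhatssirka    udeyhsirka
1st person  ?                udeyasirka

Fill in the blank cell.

Attach polarity negative ats- (before consonant 's') → atssirka.
Attach person 1st person a- → aatssirka.
Attach mood optative ey- → eyaatssirka.
Attach number plural ud- → udeyaatssirka.
Nasal assimilation: no change.
Apply vowel deletion: udeyaatssirka → udeyatssirka.

udeyatssirka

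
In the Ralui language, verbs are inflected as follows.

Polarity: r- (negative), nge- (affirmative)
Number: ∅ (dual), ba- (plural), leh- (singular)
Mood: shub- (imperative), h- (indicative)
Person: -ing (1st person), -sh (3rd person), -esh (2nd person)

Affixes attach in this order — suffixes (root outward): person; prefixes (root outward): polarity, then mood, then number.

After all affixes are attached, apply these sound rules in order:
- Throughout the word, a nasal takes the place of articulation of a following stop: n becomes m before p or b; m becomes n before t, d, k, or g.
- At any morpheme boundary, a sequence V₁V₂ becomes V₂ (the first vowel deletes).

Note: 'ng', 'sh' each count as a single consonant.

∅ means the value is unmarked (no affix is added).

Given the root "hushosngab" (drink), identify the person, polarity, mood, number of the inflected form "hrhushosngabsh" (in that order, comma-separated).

3rd person, negative, indicative, dual

Segment: h-r-hushosngab-sh.
person: -sh → 3rd person.
polarity: r- → negative.
mood: h- → indicative.
number: ∅ → dual.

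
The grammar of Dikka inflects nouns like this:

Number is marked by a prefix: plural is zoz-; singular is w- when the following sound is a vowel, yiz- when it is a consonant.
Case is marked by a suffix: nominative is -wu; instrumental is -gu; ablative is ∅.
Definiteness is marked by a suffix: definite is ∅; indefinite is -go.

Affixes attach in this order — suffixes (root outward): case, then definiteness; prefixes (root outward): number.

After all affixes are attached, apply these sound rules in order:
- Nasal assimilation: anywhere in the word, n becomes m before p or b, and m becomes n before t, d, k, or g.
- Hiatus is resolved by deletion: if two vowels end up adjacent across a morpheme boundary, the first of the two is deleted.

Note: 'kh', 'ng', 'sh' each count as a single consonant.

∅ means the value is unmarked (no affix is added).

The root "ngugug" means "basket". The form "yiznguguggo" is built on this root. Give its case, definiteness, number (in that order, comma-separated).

ablative, indefinite, singular

Segment: yiz-ngugug-go.
case: ∅ → ablative.
definiteness: -go → indefinite.
number: w/yiz- → singular.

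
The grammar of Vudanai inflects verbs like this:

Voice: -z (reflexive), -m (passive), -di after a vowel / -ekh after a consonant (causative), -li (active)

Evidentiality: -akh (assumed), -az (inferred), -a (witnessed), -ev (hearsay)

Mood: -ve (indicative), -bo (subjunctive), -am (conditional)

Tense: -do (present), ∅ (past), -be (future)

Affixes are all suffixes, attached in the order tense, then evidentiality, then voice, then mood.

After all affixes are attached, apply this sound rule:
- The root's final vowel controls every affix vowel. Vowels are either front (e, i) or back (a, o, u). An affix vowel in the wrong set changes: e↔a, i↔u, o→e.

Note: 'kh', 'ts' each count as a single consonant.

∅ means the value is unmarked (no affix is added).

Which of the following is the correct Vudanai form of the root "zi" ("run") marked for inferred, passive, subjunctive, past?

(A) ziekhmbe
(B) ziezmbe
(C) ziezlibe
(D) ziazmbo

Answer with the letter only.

B

tense = past: zero marking, form stays zi.
Attach evidentiality inferred -az → ziaz.
Attach voice passive -m → ziazm.
Attach mood subjunctive -bo → ziazmbo.
Apply vowel harmony: ziazmbo → ziezmbe.
So the correct form is ziezmbe, option (B).
(A) ziekhmbe is wrong: it uses assumed instead of inferred for evidentiality.
(D) ziazmbo is wrong: it fails to apply the sound rule(s).
(C) ziezlibe is wrong: it uses active instead of passive for voice.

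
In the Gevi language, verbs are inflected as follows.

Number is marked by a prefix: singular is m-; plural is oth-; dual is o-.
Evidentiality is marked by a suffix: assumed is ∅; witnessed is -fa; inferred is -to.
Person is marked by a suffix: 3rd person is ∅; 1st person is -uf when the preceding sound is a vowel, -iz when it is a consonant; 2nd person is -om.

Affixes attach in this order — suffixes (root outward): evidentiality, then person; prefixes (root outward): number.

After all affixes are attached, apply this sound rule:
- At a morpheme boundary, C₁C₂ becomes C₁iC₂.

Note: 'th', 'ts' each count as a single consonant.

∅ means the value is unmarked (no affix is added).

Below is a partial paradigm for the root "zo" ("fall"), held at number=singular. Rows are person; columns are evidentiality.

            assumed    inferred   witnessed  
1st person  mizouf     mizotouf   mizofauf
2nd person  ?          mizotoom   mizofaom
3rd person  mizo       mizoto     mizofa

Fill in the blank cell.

Attach number singular m- → mzo.
evidentiality = assumed: zero marking, form stays mzo.
Attach person 2nd person -om → mzoom.
Apply epenthesis: mzoom → mizoom.

mizoom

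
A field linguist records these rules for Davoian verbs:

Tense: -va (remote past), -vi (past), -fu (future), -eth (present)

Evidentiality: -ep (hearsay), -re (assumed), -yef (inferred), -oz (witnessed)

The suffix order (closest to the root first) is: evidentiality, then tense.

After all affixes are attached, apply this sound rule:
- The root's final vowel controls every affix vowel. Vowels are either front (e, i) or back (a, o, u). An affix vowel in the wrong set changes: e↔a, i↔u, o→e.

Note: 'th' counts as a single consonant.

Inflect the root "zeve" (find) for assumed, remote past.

Attach evidentiality assumed -re → zevere.
Attach tense remote past -va → zevereva.
Apply vowel harmony: zevereva → zevereve.

zevereve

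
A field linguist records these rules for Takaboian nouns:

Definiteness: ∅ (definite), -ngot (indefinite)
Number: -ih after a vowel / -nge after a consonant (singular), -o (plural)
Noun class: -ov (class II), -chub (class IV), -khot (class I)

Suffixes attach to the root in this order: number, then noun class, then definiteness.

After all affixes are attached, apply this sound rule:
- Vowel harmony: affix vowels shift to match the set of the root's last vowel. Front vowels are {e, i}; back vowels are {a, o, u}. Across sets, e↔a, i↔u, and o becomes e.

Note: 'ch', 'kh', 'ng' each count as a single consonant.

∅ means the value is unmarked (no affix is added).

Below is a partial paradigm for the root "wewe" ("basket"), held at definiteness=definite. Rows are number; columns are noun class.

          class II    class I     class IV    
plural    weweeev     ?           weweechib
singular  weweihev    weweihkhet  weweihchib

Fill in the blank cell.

Attach number plural -o → weweo.
Attach noun class class I -khot → weweokhot.
definiteness = definite: zero marking, form stays weweokhot.
Apply vowel harmony: weweokhot → weweekhet.

weweekhet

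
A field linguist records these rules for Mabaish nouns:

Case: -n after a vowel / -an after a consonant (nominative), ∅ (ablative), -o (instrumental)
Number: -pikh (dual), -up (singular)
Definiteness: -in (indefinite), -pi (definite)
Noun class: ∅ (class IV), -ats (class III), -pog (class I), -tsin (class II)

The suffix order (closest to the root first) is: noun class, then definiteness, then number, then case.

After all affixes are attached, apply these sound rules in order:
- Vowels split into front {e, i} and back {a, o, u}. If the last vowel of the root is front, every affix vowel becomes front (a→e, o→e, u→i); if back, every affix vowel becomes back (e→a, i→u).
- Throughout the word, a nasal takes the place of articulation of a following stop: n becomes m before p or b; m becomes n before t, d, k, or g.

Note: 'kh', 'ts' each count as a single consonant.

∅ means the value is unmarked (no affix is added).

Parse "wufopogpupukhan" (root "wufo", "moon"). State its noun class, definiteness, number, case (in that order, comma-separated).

Segment: wufo-pog-pi-pikh-an.
noun class: -pog → class I.
definiteness: -pi → definite.
number: -pikh → dual.
case: -n/an → nominative.

class I, definite, dual, nominative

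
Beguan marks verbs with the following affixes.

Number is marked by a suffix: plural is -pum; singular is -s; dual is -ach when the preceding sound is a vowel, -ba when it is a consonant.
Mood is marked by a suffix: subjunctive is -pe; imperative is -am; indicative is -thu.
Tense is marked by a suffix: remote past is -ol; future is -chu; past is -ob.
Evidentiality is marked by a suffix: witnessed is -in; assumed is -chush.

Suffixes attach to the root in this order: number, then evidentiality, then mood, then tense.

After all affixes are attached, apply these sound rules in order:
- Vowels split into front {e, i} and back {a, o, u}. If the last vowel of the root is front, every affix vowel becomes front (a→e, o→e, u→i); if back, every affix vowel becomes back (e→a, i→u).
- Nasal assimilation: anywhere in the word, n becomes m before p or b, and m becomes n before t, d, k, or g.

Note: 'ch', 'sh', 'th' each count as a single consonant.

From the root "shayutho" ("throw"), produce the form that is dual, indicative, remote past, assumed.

Attach number dual -ach (after vowel 'o') → shayuthoach.
Attach evidentiality assumed -chush → shayuthoachchush.
Attach mood indicative -thu → shayuthoachchushthu.
Attach tense remote past -ol → shayuthoachchushthuol.
Vowel harmony: no change.
Nasal assimilation: no change.

shayuthoachchushthuol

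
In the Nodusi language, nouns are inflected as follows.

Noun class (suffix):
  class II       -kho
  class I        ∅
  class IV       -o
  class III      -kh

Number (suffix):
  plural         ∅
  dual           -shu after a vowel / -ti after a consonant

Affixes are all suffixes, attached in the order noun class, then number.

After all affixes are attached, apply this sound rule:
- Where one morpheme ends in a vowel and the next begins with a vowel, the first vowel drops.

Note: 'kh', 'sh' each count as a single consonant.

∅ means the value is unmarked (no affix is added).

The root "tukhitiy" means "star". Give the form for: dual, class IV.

Attach noun class class IV -o → tukhitiyo.
Attach number dual -shu (after vowel 'o') → tukhitiyoshu.
Vowel deletion: no change.

tukhitiyoshu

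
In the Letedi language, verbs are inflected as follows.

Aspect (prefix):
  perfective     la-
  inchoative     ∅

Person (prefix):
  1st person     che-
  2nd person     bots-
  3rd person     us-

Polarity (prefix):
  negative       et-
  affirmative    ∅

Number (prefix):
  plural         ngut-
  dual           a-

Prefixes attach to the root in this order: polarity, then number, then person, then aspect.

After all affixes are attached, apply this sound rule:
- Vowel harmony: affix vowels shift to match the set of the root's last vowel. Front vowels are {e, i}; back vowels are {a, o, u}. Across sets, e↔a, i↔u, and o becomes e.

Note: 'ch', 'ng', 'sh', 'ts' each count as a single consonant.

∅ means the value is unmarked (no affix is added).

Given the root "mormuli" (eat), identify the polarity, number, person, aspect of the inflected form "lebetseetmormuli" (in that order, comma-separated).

Segment: la-bots-a-et-mormuli.
polarity: et- → negative.
number: a- → dual.
person: bots- → 2nd person.
aspect: la- → perfective.

negative, dual, 2nd person, perfective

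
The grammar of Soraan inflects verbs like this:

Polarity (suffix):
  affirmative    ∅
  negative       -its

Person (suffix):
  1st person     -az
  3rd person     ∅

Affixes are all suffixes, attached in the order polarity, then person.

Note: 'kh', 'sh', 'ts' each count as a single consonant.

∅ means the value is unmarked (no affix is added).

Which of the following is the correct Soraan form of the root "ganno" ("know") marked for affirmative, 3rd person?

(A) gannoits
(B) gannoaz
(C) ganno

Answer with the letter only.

C

polarity = affirmative: zero marking, form stays ganno.
person = 3rd person: zero marking, form stays ganno.
So the correct form is ganno, option (C).
(A) gannoits is wrong: it uses negative instead of affirmative for polarity.
(B) gannoaz is wrong: it uses 1st person instead of 3rd person for person.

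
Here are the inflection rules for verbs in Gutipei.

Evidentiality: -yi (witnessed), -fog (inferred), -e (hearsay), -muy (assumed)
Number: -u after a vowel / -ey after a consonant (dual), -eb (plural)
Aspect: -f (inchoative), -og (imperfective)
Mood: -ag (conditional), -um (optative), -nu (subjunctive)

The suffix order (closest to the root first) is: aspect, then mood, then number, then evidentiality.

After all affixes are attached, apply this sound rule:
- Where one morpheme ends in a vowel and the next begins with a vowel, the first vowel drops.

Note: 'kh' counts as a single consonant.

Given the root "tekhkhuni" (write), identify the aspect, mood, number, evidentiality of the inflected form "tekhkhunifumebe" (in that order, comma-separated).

inchoative, optative, plural, hearsay

Segment: tekhkhuni-f-um-eb-e.
aspect: -f → inchoative.
mood: -um → optative.
number: -eb → plural.
evidentiality: -e → hearsay.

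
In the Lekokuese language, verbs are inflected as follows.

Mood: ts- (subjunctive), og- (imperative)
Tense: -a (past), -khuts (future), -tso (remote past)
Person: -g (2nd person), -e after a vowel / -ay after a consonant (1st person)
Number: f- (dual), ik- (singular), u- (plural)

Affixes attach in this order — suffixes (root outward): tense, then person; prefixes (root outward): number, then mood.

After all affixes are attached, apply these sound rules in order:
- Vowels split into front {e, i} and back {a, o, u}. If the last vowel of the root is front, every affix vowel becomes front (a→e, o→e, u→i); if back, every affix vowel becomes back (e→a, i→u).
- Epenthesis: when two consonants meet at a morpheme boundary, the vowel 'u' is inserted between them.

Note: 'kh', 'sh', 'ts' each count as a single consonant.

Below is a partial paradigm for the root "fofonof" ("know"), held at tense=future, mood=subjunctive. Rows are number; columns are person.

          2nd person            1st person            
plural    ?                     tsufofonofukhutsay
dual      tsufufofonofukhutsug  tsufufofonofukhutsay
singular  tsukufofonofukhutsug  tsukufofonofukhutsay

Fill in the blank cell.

Attach tense future -khuts → fofonofkhuts.
Attach number plural u- → ufofonofkhuts.
Attach mood subjunctive ts- → tsufofonofkhuts.
Attach person 2nd person -g → tsufofonofkhutsg.
Vowel harmony: no change.
Apply epenthesis: tsufofonofkhutsg → tsufofonofukhutsug.

tsufofonofukhutsug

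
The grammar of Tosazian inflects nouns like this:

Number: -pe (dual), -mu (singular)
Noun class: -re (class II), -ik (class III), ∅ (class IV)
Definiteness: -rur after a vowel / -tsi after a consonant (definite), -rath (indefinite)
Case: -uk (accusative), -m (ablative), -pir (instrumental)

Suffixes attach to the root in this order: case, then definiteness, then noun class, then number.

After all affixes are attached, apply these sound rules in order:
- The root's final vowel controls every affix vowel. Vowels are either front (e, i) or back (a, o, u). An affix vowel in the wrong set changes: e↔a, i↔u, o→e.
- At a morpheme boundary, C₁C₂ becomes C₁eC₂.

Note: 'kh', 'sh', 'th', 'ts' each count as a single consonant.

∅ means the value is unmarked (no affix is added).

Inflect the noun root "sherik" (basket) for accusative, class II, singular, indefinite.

Attach case accusative -uk → sherikuk.
Attach definiteness indefinite -rath → sherikukrath.
Attach noun class class II -re → sherikukrathre.
Attach number singular -mu → sherikukrathremu.
Apply vowel harmony: sherikukrathremu → sherikikrethremi.
Apply epenthesis: sherikikrethremi → sherikikeretheremi.

sherikikeretheremi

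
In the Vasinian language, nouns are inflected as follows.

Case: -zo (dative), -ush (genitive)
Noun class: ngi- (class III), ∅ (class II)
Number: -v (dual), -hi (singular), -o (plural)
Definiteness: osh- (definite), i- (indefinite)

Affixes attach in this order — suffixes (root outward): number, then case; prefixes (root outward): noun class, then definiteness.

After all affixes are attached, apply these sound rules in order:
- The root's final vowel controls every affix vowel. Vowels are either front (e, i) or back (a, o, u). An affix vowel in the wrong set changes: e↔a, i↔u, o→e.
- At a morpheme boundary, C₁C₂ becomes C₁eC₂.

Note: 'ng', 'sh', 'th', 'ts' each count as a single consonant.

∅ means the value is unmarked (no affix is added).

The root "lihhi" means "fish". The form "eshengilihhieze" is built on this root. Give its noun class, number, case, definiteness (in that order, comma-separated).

Segment: osh-ngi-lihhi-o-zo.
noun class: ngi- → class III.
number: -o → plural.
case: -zo → dative.
definiteness: osh- → definite.

class III, plural, dative, definite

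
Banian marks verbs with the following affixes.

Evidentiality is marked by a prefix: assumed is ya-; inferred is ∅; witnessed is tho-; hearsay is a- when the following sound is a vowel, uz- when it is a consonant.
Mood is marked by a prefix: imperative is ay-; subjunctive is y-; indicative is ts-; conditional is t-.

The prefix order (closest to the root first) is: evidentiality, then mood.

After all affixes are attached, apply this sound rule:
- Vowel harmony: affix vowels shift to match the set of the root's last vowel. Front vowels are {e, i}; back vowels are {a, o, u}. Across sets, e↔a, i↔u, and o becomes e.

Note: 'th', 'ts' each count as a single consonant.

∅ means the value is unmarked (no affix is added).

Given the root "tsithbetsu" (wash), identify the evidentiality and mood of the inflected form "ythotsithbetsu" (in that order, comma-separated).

witnessed, subjunctive

Segment: y-tho-tsithbetsu.
evidentiality: tho- → witnessed.
mood: y- → subjunctive.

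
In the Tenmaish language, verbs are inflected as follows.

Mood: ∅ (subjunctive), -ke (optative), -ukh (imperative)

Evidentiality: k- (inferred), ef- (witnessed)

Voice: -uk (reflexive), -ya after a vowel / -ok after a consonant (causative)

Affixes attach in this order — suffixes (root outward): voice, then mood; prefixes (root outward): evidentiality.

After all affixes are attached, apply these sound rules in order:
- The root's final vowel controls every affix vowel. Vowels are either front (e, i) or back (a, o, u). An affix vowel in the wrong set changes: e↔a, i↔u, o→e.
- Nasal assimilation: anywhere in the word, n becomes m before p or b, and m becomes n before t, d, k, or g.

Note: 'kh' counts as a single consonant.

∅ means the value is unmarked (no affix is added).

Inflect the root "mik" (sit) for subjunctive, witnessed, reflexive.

Attach evidentiality witnessed ef- → efmik.
Attach voice reflexive -uk → efmikuk.
mood = subjunctive: zero marking, form stays efmikuk.
Apply vowel harmony: efmikuk → efmikik.
Nasal assimilation: no change.

efmikik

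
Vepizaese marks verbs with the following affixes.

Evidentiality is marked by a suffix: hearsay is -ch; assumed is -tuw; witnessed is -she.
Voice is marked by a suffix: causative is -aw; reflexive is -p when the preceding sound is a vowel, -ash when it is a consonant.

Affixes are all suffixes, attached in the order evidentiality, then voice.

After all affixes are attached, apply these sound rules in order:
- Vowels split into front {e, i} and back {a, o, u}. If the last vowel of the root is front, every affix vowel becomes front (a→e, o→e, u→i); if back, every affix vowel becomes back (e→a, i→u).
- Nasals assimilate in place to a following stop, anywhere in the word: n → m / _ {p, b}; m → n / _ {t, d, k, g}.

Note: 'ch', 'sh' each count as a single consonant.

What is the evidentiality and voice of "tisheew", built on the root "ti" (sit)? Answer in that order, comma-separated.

witnessed, causative

Segment: ti-she-aw.
evidentiality: -she → witnessed.
voice: -aw → causative.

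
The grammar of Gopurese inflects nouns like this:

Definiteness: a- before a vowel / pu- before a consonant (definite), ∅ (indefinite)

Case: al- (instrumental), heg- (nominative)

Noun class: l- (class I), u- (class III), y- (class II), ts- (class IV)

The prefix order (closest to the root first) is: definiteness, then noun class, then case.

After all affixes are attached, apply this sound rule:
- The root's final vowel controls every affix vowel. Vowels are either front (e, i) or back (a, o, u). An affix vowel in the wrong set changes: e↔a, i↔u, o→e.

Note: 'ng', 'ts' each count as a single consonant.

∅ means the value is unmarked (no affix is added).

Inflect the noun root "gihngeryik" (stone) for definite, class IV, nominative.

Attach definiteness definite pu- (before consonant 'g') → pugihngeryik.
Attach noun class class IV ts- → tspugihngeryik.
Attach case nominative heg- → hegtspugihngeryik.
Apply vowel harmony: hegtspugihngeryik → hegtspigihngeryik.

hegtspigihngeryik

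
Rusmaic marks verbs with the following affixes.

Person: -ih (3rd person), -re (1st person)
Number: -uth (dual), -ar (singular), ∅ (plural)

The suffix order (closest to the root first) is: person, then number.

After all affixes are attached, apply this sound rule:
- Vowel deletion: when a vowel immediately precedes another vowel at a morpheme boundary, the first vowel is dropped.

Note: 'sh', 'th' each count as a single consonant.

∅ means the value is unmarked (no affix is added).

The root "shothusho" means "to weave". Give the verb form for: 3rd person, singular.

Attach person 3rd person -ih → shothushoih.
Attach number singular -ar → shothushoihar.
Apply vowel deletion: shothushoihar → shothushihar.

shothushihar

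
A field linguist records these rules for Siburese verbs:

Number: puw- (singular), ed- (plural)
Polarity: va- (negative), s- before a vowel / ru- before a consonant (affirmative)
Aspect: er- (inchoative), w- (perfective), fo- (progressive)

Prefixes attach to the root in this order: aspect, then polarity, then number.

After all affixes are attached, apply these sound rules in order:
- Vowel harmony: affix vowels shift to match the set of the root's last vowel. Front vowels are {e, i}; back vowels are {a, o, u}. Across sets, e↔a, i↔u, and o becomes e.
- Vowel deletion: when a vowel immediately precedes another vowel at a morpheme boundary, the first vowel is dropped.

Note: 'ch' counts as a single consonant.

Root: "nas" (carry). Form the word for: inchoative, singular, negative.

puwvarnas

Attach aspect inchoative er- → ernas.
Attach polarity negative va- → vaernas.
Attach number singular puw- → puwvaernas.
Apply vowel harmony: puwvaernas → puwvaarnas.
Apply vowel deletion: puwvaarnas → puwvarnas.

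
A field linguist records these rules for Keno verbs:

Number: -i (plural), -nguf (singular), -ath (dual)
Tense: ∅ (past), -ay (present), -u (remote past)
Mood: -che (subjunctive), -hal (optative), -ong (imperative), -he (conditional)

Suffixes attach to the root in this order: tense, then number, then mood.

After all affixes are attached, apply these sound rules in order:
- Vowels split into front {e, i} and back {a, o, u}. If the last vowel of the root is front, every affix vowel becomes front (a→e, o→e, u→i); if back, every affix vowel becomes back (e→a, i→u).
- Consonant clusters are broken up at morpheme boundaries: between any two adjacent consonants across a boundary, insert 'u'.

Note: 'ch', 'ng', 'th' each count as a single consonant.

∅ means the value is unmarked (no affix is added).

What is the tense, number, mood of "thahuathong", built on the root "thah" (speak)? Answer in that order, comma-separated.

remote past, dual, imperative

Segment: thah-u-ath-ong.
tense: -u → remote past.
number: -ath → dual.
mood: -ong → imperative.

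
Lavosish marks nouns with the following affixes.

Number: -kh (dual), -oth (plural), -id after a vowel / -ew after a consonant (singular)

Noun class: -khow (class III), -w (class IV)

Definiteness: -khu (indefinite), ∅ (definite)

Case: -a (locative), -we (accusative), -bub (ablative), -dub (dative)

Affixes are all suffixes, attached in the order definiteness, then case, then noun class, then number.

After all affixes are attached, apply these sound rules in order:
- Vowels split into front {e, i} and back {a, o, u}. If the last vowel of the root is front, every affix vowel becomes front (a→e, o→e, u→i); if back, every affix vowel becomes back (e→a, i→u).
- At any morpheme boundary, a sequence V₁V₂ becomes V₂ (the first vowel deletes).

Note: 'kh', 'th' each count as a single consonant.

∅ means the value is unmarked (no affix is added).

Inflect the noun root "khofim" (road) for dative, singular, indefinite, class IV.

Attach definiteness indefinite -khu → khofimkhu.
Attach case dative -dub → khofimkhudub.
Attach noun class class IV -w → khofimkhudubw.
Attach number singular -ew (after consonant 'w') → khofimkhudubwew.
Apply vowel harmony: khofimkhudubwew → khofimkhidibwew.
Vowel deletion: no change.

khofimkhidibwew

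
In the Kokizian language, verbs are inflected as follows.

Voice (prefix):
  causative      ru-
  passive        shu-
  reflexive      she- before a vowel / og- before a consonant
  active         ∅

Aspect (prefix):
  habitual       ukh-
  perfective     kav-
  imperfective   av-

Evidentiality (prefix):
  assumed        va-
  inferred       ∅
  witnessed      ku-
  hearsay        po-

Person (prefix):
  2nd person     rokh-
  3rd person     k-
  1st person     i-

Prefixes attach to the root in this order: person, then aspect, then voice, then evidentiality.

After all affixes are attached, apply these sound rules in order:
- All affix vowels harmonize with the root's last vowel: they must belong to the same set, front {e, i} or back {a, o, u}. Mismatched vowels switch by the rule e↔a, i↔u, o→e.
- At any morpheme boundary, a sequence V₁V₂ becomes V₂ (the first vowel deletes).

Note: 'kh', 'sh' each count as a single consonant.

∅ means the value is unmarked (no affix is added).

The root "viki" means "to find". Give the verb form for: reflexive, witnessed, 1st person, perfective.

Attach person 1st person i- → iviki.
Attach aspect perfective kav- → kaviviki.
Attach voice reflexive og- (before consonant 'k') → ogkaviviki.
Attach evidentiality witnessed ku- → kuogkaviviki.
Apply vowel harmony: kuogkaviviki → kiegkeviviki.
Apply vowel deletion: kiegkeviviki → kegkeviviki.

kegkeviviki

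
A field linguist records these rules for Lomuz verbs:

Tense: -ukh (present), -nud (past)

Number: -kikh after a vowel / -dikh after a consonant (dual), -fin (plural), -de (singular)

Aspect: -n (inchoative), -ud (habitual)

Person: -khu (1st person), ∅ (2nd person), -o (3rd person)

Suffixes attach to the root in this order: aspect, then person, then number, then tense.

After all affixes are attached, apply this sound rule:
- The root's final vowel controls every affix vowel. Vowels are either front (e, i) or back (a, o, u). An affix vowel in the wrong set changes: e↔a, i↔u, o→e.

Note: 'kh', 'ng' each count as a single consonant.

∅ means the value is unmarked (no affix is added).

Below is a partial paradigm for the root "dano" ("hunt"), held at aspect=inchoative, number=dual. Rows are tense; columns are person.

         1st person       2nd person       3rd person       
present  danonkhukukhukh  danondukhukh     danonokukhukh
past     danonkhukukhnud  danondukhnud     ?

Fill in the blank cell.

danonokukhnud

Attach aspect inchoative -n → danon.
Attach person 3rd person -o → danono.
Attach number dual -kikh (after vowel 'o') → danonokikh.
Attach tense past -nud → danonokikhnud.
Apply vowel harmony: danonokikhnud → danonokukhnud.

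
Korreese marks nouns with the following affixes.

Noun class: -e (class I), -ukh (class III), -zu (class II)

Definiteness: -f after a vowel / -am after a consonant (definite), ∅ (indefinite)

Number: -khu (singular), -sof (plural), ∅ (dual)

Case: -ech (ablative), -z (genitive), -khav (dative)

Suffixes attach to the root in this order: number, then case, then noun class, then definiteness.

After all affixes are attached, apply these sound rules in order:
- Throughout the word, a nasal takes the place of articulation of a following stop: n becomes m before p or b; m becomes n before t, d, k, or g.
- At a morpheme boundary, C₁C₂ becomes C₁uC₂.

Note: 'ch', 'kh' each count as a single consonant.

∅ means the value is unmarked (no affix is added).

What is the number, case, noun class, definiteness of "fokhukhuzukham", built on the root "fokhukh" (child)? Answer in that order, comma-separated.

dual, genitive, class III, definite

Segment: fokhukh-z-ukh-am.
number: ∅ → dual.
case: -z → genitive.
noun class: -ukh → class III.
definiteness: -f/am → definite.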